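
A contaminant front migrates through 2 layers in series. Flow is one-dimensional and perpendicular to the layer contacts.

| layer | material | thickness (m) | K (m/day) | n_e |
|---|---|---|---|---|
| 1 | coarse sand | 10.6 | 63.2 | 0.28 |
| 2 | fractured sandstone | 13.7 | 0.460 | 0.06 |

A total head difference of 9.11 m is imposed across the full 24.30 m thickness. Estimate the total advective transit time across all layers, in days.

With flow normal to the layers, continuity requires the same specific discharge q through every layer.
Σ(b_i/K_i) = 10.6/63.2 + 13.7/0.460 = 29.95 d.
q = Δh / Σ(b_i/K_i) = 9.11 / 29.95 = 0.3042 m/day.
In each layer the seepage velocity is v_i = q/n_i, so the layer transit time is t_i = b_i·n_i / q:
  layer 1 (coarse sand): t_1 = 10.6 × 0.28 / 0.3042 = 9.758 d
  layer 2 (fractured sandstone): t_2 = 13.7 × 0.06 / 0.3042 = 2.702 d
Total t = Σ t_i = 12.46 days.

12.5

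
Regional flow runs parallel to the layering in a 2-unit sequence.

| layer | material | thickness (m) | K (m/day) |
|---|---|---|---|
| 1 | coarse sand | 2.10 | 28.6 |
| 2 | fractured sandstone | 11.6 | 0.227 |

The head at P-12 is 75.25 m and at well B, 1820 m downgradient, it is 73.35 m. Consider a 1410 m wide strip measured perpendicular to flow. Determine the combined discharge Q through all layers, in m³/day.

92.3

Flow is parallel to layering, so each bed carries its own Darcy discharge and the transmissivities add.
Σ(K_i·b_i) = 28.6×2.10 + 0.227×11.6 = 62.69 m²/day.
Hydraulic gradient i = (75.25 − 73.35) / 1820 = 1.9 / 1820 = 0.001044.
Q = Σ(K_i·b_i) · W · i = 62.69 × 1410 × 0.001044 = 92.28 m³/day.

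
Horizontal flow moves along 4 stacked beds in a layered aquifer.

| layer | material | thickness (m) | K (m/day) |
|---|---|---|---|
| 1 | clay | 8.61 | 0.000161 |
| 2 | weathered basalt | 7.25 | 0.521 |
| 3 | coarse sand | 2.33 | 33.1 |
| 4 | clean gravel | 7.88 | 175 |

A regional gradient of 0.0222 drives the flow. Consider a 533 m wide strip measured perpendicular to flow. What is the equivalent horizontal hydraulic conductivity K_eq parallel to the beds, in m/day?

Flow is parallel to layering, so each bed carries its own Darcy discharge and the transmissivities add.
Σ(K_i·b_i) = 0.000161×8.61 + 0.521×7.25 + 33.1×2.33 + 175×7.88 = 1460 m²/day.
Total thickness b = 26.07 m, so K_eq = Σ(K_i·b_i)/b = 56.00 m/day.

56.0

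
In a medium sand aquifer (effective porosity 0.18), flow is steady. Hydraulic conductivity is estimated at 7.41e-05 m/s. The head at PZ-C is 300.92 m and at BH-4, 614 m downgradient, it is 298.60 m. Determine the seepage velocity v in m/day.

Convert K: 7.41e-05 m/s × 86400 = 6.402 m/day.
Hydraulic gradient i = (300.92 − 298.60) / 614 = 2.32 / 614 = 0.003779.
Darcy flux q = K · i = 6.402 × 0.003779 = 0.02419 m/day.
Seepage velocity v = q / n_e = 0.02419 / 0.18 = 0.1344 m/day.

0.134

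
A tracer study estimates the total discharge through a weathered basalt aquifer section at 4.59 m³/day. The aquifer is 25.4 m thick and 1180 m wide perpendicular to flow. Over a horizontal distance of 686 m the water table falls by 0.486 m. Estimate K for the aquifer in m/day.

0.216

Cross-sectional area A = 1180 × 25.4 = 29972 m².
Hydraulic gradient i = Δh / L = 0.486 / 686 = 0.0007085.
From Q = K·A·i, K = Q / (A·i) = 4.59 / (29972 × 0.0007085) = 0.2162 m/day.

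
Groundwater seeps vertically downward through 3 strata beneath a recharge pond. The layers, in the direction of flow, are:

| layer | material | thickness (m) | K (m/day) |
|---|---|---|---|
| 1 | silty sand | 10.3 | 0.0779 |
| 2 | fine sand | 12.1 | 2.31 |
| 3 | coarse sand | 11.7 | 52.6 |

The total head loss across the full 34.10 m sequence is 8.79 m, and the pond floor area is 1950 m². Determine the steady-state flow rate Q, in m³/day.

124

Flow is perpendicular to layering, so the layers act in series and the equivalent K is the thickness-weighted harmonic mean.
Total thickness L = 10.3 + 12.1 + 11.7 = 34.10 m.
Σ(b_i/K_i) = 10.3/0.0779 + 12.1/2.31 + 11.7/52.6 = 137.7 d.
K_eq = L / Σ(b_i/K_i) = 34.10 / 137.7 = 0.2477 m/day.
Q = K_eq · A · (Δh/L) = 0.2477 × 1950 × (8.79/34.10) = 124.5 m³/day.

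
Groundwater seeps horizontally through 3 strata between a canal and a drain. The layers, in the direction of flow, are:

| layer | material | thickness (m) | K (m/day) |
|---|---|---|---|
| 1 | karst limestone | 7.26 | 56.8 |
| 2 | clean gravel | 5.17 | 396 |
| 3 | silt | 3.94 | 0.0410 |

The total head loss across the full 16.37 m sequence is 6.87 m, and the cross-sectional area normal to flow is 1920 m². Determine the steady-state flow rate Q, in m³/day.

Flow is perpendicular to layering, so the layers act in series and the equivalent K is the thickness-weighted harmonic mean.
Total thickness L = 7.26 + 5.17 + 3.94 = 16.37 m.
Σ(b_i/K_i) = 7.26/56.8 + 5.17/396 + 3.94/0.0410 = 96.24 d.
K_eq = L / Σ(b_i/K_i) = 16.37 / 96.24 = 0.1701 m/day.
Q = K_eq · A · (Δh/L) = 0.1701 × 1920 × (6.87/16.37) = 137.1 m³/day.

137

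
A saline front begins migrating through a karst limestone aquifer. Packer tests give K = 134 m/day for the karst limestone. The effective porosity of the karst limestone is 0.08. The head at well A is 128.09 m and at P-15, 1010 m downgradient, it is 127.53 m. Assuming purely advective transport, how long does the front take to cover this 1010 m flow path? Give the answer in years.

Hydraulic gradient i = (128.09 − 127.53) / 1010 = 0.56 / 1010 = 0.0005545.
Darcy flux q = K · i = 134.0 × 0.0005545 = 0.07430 m/day.
Seepage velocity v = q / n_e = 0.07430 / 0.08 = 0.9287 m/day.
Travel time t = L / v = 1010 / 0.9287 = 1088 days = 2.977 years.

2.98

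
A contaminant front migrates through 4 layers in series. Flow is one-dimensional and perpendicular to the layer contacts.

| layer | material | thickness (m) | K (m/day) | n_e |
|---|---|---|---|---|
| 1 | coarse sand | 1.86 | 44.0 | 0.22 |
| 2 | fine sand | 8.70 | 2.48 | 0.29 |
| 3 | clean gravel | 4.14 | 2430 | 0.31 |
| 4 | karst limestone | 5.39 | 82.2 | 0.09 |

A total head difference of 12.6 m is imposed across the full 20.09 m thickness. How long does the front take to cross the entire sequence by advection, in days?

1.35

With flow normal to the layers, continuity requires the same specific discharge q through every layer.
Σ(b_i/K_i) = 1.86/44.0 + 8.70/2.48 + 4.14/2430 + 5.39/82.2 = 3.618 d.
q = Δh / Σ(b_i/K_i) = 12.6 / 3.618 = 3.483 m/day.
In each layer the seepage velocity is v_i = q/n_i, so the layer transit time is t_i = b_i·n_i / q:
  layer 1 (coarse sand): t_1 = 1.86 × 0.22 / 3.483 = 0.1175 d
  layer 2 (fine sand): t_2 = 8.70 × 0.29 / 3.483 = 0.7244 d
  layer 3 (clean gravel): t_3 = 4.14 × 0.31 / 3.483 = 0.3685 d
  layer 4 (karst limestone): t_4 = 5.39 × 0.09 / 3.483 = 0.1393 d
Total t = Σ t_i = 1.350 days.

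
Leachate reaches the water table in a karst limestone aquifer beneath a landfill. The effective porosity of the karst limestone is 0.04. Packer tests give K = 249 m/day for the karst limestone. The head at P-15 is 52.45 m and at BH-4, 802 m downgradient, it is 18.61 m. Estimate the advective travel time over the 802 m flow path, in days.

Hydraulic gradient i = (52.45 − 18.61) / 802 = 33.84 / 802 = 0.04219.
Darcy flux q = K · i = 249.0 × 0.04219 = 10.51 m/day.
Seepage velocity v = q / n_e = 10.51 / 0.04 = 262.7 m/day.
Travel time t = L / v = 802 / 262.7 = 3.053 days.

3.05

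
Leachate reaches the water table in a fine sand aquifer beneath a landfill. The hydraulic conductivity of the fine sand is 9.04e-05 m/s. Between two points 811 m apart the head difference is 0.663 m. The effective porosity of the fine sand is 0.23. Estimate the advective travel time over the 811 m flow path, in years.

80.0

Convert K: 9.04e-05 m/s × 86400 = 7.811 m/day.
Hydraulic gradient i = Δh / L = 0.663 / 811 = 0.0008175.
Darcy flux q = K · i = 7.811 × 0.0008175 = 0.006385 m/day.
Seepage velocity v = q / n_e = 0.006385 / 0.23 = 0.02776 m/day.
Travel time t = L / v = 811 / 0.02776 = 29213 days = 79.98 years.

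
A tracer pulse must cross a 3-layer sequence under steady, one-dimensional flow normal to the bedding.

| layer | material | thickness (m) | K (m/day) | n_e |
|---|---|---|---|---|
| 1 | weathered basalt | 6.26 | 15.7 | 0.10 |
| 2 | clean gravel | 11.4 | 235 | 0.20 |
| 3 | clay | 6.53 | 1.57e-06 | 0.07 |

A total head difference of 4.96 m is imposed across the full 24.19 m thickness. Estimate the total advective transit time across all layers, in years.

7720

With flow normal to the layers, continuity requires the same specific discharge q through every layer.
Σ(b_i/K_i) = 6.26/15.7 + 11.4/235 + 6.53/1.57e-06 = 4.159e+06 d.
q = Δh / Σ(b_i/K_i) = 4.96 / 4.159e+06 = 1.193e-06 m/day.
In each layer the seepage velocity is v_i = q/n_i, so the layer transit time is t_i = b_i·n_i / q:
  layer 1 (weathered basalt): t_1 = 6.26 × 0.10 / 1.193e-06 = 5.249e+05 d
  layer 2 (clean gravel): t_2 = 11.4 × 0.20 / 1.193e-06 = 1.912e+06 d
  layer 3 (clay): t_3 = 6.53 × 0.07 / 1.193e-06 = 3.833e+05 d
Total t = Σ t_i = 2.820e+06 days = 7721 years.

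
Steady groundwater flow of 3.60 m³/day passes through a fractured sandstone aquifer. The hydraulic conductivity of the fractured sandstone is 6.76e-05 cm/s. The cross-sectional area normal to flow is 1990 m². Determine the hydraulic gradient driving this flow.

0.0310

Convert K: 6.76e-05 cm/s × 864 = 0.05841 m/day.
From Q = K·A·i, i = Q / (K·A) = 3.60 / (0.05841 × 1990) = 0.03097.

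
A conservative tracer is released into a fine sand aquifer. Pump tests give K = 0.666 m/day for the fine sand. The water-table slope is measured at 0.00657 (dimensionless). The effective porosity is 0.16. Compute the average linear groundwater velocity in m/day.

Hydraulic gradient i = 0.00657.
Darcy flux q = K · i = 0.6660 × 0.006570 = 0.004376 m/day.
Seepage velocity v = q / n_e = 0.004376 / 0.16 = 0.02735 m/day.

0.0273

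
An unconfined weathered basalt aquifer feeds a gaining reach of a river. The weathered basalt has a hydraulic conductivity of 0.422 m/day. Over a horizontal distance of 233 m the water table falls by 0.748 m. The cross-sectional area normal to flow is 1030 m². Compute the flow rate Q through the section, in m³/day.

Hydraulic gradient i = Δh / L = 0.748 / 233 = 0.003210.
Darcy's law: Q = K · A · i = 0.4220 × 1030 × 0.003210 = 1.395 m³/day.

1.40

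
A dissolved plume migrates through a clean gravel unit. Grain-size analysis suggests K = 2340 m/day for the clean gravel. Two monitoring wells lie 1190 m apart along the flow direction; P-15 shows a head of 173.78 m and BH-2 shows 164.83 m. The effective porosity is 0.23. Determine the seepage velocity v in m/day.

76.5

Hydraulic gradient i = (173.78 − 164.83) / 1190 = 8.95 / 1190 = 0.007521.
Darcy flux q = K · i = 2340 × 0.007521 = 17.60 m/day.
Seepage velocity v = q / n_e = 17.60 / 0.23 = 76.52 m/day.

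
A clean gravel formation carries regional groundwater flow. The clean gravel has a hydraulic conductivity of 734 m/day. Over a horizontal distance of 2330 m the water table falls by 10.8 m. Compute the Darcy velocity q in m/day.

3.40

Hydraulic gradient i = Δh / L = 10.8 / 2330 = 0.004635.
Specific discharge q = K · i = 734.0 × 0.004635 = 3.402 m/day.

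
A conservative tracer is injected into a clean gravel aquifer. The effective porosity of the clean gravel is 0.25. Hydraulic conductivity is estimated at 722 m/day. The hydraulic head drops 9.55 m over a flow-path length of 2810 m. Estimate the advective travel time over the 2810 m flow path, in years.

Hydraulic gradient i = Δh / L = 9.55 / 2810 = 0.003399.
Darcy flux q = K · i = 722.0 × 0.003399 = 2.454 m/day.
Seepage velocity v = q / n_e = 2.454 / 0.25 = 9.815 m/day.
Travel time t = L / v = 2810 / 9.815 = 286.3 days = 0.7838 years.

0.784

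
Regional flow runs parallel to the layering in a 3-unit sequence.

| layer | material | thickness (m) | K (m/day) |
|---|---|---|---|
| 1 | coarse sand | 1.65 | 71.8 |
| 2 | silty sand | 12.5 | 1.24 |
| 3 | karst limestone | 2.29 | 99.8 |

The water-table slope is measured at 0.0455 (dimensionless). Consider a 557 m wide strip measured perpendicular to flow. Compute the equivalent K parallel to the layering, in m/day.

Flow is parallel to layering, so each bed carries its own Darcy discharge and the transmissivities add.
Σ(K_i·b_i) = 71.8×1.65 + 1.24×12.5 + 99.8×2.29 = 362.5 m²/day.
Total thickness b = 16.44 m, so K_eq = Σ(K_i·b_i)/b = 22.05 m/day.

22.1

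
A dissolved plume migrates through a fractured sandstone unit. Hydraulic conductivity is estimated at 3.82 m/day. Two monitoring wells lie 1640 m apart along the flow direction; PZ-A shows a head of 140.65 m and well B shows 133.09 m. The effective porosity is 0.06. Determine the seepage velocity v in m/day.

0.293

Hydraulic gradient i = (140.65 − 133.09) / 1640 = 7.56 / 1640 = 0.004610.
Darcy flux q = K · i = 3.820 × 0.004610 = 0.01761 m/day.
Seepage velocity v = q / n_e = 0.01761 / 0.06 = 0.2935 m/day.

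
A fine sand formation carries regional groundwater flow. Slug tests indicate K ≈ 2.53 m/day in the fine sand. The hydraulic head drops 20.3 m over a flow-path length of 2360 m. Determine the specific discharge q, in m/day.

0.0218

Hydraulic gradient i = Δh / L = 20.3 / 2360 = 0.008602.
Specific discharge q = K · i = 2.530 × 0.008602 = 0.02176 m/day.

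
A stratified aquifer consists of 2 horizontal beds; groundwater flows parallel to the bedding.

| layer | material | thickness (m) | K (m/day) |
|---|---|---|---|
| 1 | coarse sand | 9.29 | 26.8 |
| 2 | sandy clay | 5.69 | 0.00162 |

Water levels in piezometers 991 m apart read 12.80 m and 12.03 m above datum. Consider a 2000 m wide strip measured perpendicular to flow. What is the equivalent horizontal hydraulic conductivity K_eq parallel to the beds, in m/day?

16.6

Flow is parallel to layering, so each bed carries its own Darcy discharge and the transmissivities add.
Σ(K_i·b_i) = 26.8×9.29 + 0.00162×5.69 = 249.0 m²/day.
Total thickness b = 14.98 m, so K_eq = Σ(K_i·b_i)/b = 16.62 m/day.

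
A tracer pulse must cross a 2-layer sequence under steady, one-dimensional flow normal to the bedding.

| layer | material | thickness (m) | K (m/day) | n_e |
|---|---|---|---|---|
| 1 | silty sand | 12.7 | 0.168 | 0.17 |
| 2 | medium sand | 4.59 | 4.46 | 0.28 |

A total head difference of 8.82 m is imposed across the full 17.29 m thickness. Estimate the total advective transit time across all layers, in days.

29.9

With flow normal to the layers, continuity requires the same specific discharge q through every layer.
Σ(b_i/K_i) = 12.7/0.168 + 4.59/4.46 = 76.62 d.
q = Δh / Σ(b_i/K_i) = 8.82 / 76.62 = 0.1151 m/day.
In each layer the seepage velocity is v_i = q/n_i, so the layer transit time is t_i = b_i·n_i / q:
  layer 1 (silty sand): t_1 = 12.7 × 0.17 / 0.1151 = 18.76 d
  layer 2 (medium sand): t_2 = 4.59 × 0.28 / 0.1151 = 11.17 d
Total t = Σ t_i = 29.92 days.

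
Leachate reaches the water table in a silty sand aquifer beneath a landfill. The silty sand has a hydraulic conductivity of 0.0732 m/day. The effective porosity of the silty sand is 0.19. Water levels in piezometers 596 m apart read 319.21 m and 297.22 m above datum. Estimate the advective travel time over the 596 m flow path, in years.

Hydraulic gradient i = (319.21 − 297.22) / 596 = 21.99 / 596 = 0.03690.
Darcy flux q = K · i = 0.07320 × 0.03690 = 0.002701 m/day.
Seepage velocity v = q / n_e = 0.002701 / 0.19 = 0.01421 m/day.
Travel time t = L / v = 596 / 0.01421 = 41929 days = 114.8 years.

115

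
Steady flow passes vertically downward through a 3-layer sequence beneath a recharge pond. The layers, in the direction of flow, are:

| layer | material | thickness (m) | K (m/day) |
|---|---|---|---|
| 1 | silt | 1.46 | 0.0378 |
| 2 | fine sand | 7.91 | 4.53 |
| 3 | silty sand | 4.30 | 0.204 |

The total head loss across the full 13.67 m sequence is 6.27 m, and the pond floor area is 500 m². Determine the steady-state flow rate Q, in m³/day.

Flow is perpendicular to layering, so the layers act in series and the equivalent K is the thickness-weighted harmonic mean.
Total thickness L = 1.46 + 7.91 + 4.30 = 13.67 m.
Σ(b_i/K_i) = 1.46/0.0378 + 7.91/4.53 + 4.30/0.204 = 61.45 d.
K_eq = L / Σ(b_i/K_i) = 13.67 / 61.45 = 0.2225 m/day.
Q = K_eq · A · (Δh/L) = 0.2225 × 500 × (6.27/13.67) = 51.02 m³/day.

51.0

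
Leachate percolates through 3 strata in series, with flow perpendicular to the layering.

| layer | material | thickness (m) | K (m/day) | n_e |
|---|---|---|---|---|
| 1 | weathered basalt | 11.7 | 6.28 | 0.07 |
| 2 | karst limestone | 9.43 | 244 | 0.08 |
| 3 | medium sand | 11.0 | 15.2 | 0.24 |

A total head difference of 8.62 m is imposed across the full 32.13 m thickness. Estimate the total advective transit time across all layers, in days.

1.28

With flow normal to the layers, continuity requires the same specific discharge q through every layer.
Σ(b_i/K_i) = 11.7/6.28 + 9.43/244 + 11.0/15.2 = 2.625 d.
q = Δh / Σ(b_i/K_i) = 8.62 / 2.625 = 3.283 m/day.
In each layer the seepage velocity is v_i = q/n_i, so the layer transit time is t_i = b_i·n_i / q:
  layer 1 (weathered basalt): t_1 = 11.7 × 0.07 / 3.283 = 0.2494 d
  layer 2 (karst limestone): t_2 = 9.43 × 0.08 / 3.283 = 0.2298 d
  layer 3 (medium sand): t_3 = 11.0 × 0.24 / 3.283 = 0.8041 d
Total t = Σ t_i = 1.283 days.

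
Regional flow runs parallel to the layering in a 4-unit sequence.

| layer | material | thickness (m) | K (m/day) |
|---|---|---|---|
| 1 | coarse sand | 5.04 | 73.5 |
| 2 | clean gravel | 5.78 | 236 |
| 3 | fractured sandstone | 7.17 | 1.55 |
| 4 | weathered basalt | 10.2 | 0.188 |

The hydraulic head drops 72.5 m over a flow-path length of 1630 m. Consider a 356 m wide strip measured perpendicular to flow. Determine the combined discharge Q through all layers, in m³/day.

Flow is parallel to layering, so each bed carries its own Darcy discharge and the transmissivities add.
Σ(K_i·b_i) = 73.5×5.04 + 236×5.78 + 1.55×7.17 + 0.188×10.2 = 1748 m²/day.
Hydraulic gradient i = Δh / L = 72.5 / 1630 = 0.04448.
Q = Σ(K_i·b_i) · W · i = 1748 × 356 × 0.04448 = 27671 m³/day.

27700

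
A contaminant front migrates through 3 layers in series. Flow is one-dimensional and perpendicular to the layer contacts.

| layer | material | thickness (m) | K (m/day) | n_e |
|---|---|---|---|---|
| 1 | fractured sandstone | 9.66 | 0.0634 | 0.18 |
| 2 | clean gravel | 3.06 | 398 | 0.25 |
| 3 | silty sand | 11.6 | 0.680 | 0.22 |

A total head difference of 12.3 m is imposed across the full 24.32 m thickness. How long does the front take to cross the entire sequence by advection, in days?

With flow normal to the layers, continuity requires the same specific discharge q through every layer.
Σ(b_i/K_i) = 9.66/0.0634 + 3.06/398 + 11.6/0.680 = 169.4 d.
q = Δh / Σ(b_i/K_i) = 12.3 / 169.4 = 0.07260 m/day.
In each layer the seepage velocity is v_i = q/n_i, so the layer transit time is t_i = b_i·n_i / q:
  layer 1 (fractured sandstone): t_1 = 9.66 × 0.18 / 0.07260 = 23.95 d
  layer 2 (clean gravel): t_2 = 3.06 × 0.25 / 0.07260 = 10.54 d
  layer 3 (silty sand): t_3 = 11.6 × 0.22 / 0.07260 = 35.15 d
Total t = Σ t_i = 69.64 days.

69.6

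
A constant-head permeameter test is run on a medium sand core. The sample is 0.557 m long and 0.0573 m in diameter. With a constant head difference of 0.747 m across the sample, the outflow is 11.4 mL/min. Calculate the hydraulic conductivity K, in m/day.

4.75

Cross-sectional area A = π·(d/2)² = π × (0.0573/2)² = 0.002579 m².
Convert discharge: 11.4 mL/min = 1.900e-07 m³/s.
Darcy's law rearranged: K = Q·L / (A·Δh) = 1.900e-07 × 0.557 / (0.002579 × 0.747) = 5.494e-05 m/s = 4.747 m/day.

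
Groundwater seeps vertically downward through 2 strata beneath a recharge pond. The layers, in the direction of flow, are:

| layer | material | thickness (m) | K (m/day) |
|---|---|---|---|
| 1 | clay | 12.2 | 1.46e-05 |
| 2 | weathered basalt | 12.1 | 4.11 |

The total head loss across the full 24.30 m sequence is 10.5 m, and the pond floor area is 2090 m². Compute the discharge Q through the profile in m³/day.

Flow is perpendicular to layering, so the layers act in series and the equivalent K is the thickness-weighted harmonic mean.
Total thickness L = 12.2 + 12.1 = 24.30 m.
Σ(b_i/K_i) = 12.2/1.46e-05 + 12.1/4.11 = 8.356e+05 d.
K_eq = L / Σ(b_i/K_i) = 24.30 / 8.356e+05 = 2.908e-05 m/day.
Q = K_eq · A · (Δh/L) = 2.908e-05 × 2090 × (10.5/24.30) = 0.02626 m³/day.

0.0263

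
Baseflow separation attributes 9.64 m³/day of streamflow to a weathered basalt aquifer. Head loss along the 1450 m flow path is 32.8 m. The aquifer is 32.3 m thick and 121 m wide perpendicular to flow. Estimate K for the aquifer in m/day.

Cross-sectional area A = 121 × 32.3 = 3908 m².
Hydraulic gradient i = Δh / L = 32.8 / 1450 = 0.02262.
From Q = K·A·i, K = Q / (A·i) = 9.64 / (3908 × 0.02262) = 0.1090 m/day.

0.109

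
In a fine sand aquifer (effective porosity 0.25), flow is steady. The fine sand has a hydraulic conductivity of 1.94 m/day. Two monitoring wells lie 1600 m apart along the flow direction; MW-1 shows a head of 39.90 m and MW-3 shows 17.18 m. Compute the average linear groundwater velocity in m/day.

Hydraulic gradient i = (39.90 − 17.18) / 1600 = 22.72 / 1600 = 0.01420.
Darcy flux q = K · i = 1.940 × 0.01420 = 0.02755 m/day.
Seepage velocity v = q / n_e = 0.02755 / 0.25 = 0.1102 m/day.

0.110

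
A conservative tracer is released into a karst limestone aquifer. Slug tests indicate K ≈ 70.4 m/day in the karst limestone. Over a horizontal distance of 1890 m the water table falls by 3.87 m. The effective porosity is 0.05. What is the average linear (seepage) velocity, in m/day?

2.88

Hydraulic gradient i = Δh / L = 3.87 / 1890 = 0.002048.
Darcy flux q = K · i = 70.40 × 0.002048 = 0.1442 m/day.
Seepage velocity v = q / n_e = 0.1442 / 0.05 = 2.883 m/day.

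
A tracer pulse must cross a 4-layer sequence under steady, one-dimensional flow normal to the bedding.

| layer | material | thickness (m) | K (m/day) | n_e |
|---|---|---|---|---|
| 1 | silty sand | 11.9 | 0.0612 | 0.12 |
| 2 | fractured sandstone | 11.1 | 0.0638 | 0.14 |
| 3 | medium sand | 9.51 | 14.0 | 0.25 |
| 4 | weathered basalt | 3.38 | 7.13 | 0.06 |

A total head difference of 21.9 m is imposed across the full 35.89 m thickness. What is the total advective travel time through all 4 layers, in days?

With flow normal to the layers, continuity requires the same specific discharge q through every layer.
Σ(b_i/K_i) = 11.9/0.0612 + 11.1/0.0638 + 9.51/14.0 + 3.38/7.13 = 369.6 d.
q = Δh / Σ(b_i/K_i) = 21.9 / 369.6 = 0.05926 m/day.
In each layer the seepage velocity is v_i = q/n_i, so the layer transit time is t_i = b_i·n_i / q:
  layer 1 (silty sand): t_1 = 11.9 × 0.12 / 0.05926 = 24.10 d
  layer 2 (fractured sandstone): t_2 = 11.1 × 0.14 / 0.05926 = 26.22 d
  layer 3 (medium sand): t_3 = 9.51 × 0.25 / 0.05926 = 40.12 d
  layer 4 (weathered basalt): t_4 = 3.38 × 0.06 / 0.05926 = 3.422 d
Total t = Σ t_i = 93.87 days.

93.9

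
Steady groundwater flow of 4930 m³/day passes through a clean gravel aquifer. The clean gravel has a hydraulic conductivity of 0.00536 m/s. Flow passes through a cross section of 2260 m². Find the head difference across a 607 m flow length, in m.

2.86

Convert K: 0.00536 m/s × 86400 = 463.1 m/day.
From Q = K·A·i, i = Q / (K·A) = 4930 / (463.1 × 2260) = 0.004710.
Head loss Δh = i · L = 0.004710 × 607 = 2.859 m.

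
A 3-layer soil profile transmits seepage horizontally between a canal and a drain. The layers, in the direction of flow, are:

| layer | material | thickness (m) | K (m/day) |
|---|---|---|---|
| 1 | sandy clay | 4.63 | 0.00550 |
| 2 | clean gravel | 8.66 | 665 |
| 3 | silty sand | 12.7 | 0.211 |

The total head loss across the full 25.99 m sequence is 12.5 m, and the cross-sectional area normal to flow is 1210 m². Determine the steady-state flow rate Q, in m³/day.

16.8

Flow is perpendicular to layering, so the layers act in series and the equivalent K is the thickness-weighted harmonic mean.
Total thickness L = 4.63 + 8.66 + 12.7 = 25.99 m.
Σ(b_i/K_i) = 4.63/0.00550 + 8.66/665 + 12.7/0.211 = 902.0 d.
K_eq = L / Σ(b_i/K_i) = 25.99 / 902.0 = 0.02881 m/day.
Q = K_eq · A · (Δh/L) = 0.02881 × 1210 × (12.5/25.99) = 16.77 m³/day.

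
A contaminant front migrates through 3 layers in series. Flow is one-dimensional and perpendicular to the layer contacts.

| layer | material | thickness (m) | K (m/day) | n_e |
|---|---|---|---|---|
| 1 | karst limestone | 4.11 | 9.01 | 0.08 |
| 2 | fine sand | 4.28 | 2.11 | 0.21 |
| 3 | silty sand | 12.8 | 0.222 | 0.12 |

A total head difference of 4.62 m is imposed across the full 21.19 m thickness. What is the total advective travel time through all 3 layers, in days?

With flow normal to the layers, continuity requires the same specific discharge q through every layer.
Σ(b_i/K_i) = 4.11/9.01 + 4.28/2.11 + 12.8/0.222 = 60.14 d.
q = Δh / Σ(b_i/K_i) = 4.62 / 60.14 = 0.07682 m/day.
In each layer the seepage velocity is v_i = q/n_i, so the layer transit time is t_i = b_i·n_i / q:
  layer 1 (karst limestone): t_1 = 4.11 × 0.08 / 0.07682 = 4.280 d
  layer 2 (fine sand): t_2 = 4.28 × 0.21 / 0.07682 = 11.70 d
  layer 3 (silty sand): t_3 = 12.8 × 0.12 / 0.07682 = 20.00 d
Total t = Σ t_i = 35.98 days.

36.0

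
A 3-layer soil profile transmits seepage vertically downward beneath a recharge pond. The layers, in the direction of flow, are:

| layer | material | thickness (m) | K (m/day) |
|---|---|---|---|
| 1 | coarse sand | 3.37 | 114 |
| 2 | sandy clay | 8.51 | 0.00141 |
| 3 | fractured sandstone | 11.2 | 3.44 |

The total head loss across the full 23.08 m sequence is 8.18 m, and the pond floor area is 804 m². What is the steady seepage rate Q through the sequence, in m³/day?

Flow is perpendicular to layering, so the layers act in series and the equivalent K is the thickness-weighted harmonic mean.
Total thickness L = 3.37 + 8.51 + 11.2 = 23.08 m.
Σ(b_i/K_i) = 3.37/114 + 8.51/0.00141 + 11.2/3.44 = 6039 d.
K_eq = L / Σ(b_i/K_i) = 23.08 / 6039 = 0.003822 m/day.
Q = K_eq · A · (Δh/L) = 0.003822 × 804 × (8.18/23.08) = 1.089 m³/day.

1.09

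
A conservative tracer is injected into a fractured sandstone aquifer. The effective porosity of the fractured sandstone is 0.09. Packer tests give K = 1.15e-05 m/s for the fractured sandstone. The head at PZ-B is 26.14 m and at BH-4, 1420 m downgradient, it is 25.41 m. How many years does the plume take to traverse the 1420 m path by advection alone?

685

Convert K: 1.15e-05 m/s × 86400 = 0.9936 m/day.
Hydraulic gradient i = (26.14 − 25.41) / 1420 = 0.73 / 1420 = 0.0005141.
Darcy flux q = K · i = 0.9936 × 0.0005141 = 0.0005108 m/day.
Seepage velocity v = q / n_e = 0.0005108 / 0.09 = 0.005675 m/day.
Travel time t = L / v = 1420 / 0.005675 = 2.502e+05 days = 685.0 years.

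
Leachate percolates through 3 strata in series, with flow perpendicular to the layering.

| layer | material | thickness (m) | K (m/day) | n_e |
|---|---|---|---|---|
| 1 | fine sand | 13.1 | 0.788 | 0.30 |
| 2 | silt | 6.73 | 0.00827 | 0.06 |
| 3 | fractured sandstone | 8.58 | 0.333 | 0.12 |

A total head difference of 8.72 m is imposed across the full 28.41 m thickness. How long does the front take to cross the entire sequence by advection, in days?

With flow normal to the layers, continuity requires the same specific discharge q through every layer.
Σ(b_i/K_i) = 13.1/0.788 + 6.73/0.00827 + 8.58/0.333 = 856.2 d.
q = Δh / Σ(b_i/K_i) = 8.72 / 856.2 = 0.01018 m/day.
In each layer the seepage velocity is v_i = q/n_i, so the layer transit time is t_i = b_i·n_i / q:
  layer 1 (fine sand): t_1 = 13.1 × 0.30 / 0.01018 = 385.9 d
  layer 2 (silt): t_2 = 6.73 × 0.06 / 0.01018 = 39.65 d
  layer 3 (fractured sandstone): t_3 = 8.58 × 0.12 / 0.01018 = 101.1 d
Total t = Σ t_i = 526.6 days.

527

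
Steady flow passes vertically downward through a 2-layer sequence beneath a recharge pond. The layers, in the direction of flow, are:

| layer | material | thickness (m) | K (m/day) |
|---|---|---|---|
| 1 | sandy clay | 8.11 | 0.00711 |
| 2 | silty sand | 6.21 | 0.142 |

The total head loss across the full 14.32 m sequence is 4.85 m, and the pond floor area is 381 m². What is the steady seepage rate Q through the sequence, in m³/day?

Flow is perpendicular to layering, so the layers act in series and the equivalent K is the thickness-weighted harmonic mean.
Total thickness L = 8.11 + 6.21 = 14.32 m.
Σ(b_i/K_i) = 8.11/0.00711 + 6.21/0.142 = 1184 d.
K_eq = L / Σ(b_i/K_i) = 14.32 / 1184 = 0.01209 m/day.
Q = K_eq · A · (Δh/L) = 0.01209 × 381 × (4.85/14.32) = 1.560 m³/day.

1.56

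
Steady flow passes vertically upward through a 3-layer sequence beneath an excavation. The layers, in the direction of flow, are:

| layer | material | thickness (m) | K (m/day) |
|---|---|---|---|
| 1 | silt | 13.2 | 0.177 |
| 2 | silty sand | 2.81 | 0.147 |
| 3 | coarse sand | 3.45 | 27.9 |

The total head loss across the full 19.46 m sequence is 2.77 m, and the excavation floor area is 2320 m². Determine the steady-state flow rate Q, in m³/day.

Flow is perpendicular to layering, so the layers act in series and the equivalent K is the thickness-weighted harmonic mean.
Total thickness L = 13.2 + 2.81 + 3.45 = 19.46 m.
Σ(b_i/K_i) = 13.2/0.177 + 2.81/0.147 + 3.45/27.9 = 93.82 d.
K_eq = L / Σ(b_i/K_i) = 19.46 / 93.82 = 0.2074 m/day.
Q = K_eq · A · (Δh/L) = 0.2074 × 2320 × (2.77/19.46) = 68.50 m³/day.

68.5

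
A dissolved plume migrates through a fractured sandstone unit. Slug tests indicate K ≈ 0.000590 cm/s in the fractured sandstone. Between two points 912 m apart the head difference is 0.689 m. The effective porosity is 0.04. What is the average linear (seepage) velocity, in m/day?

Convert K: 0.000590 cm/s × 864 = 0.5098 m/day.
Hydraulic gradient i = Δh / L = 0.689 / 912 = 0.0007555.
Darcy flux q = K · i = 0.5098 × 0.0007555 = 0.0003851 m/day.
Seepage velocity v = q / n_e = 0.0003851 / 0.04 = 0.009628 m/day.

0.00963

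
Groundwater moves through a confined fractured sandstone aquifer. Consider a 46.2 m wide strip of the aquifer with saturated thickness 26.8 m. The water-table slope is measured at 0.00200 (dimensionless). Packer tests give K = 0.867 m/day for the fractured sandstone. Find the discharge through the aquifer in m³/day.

Cross-sectional area A = 46.2 × 26.8 = 1238 m².
Hydraulic gradient i = 0.00200.
Darcy's law: Q = K · A · i = 0.8670 × 1238 × 0.002000 = 2.147 m³/day.

2.15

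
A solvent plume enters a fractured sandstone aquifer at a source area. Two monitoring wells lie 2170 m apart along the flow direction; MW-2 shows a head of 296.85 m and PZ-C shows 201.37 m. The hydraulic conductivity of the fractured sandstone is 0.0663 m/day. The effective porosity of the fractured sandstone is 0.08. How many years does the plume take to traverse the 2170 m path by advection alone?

Hydraulic gradient i = (296.85 − 201.37) / 2170 = 95.48 / 2170 = 0.04400.
Darcy flux q = K · i = 0.06630 × 0.04400 = 0.002917 m/day.
Seepage velocity v = q / n_e = 0.002917 / 0.08 = 0.03646 m/day.
Travel time t = L / v = 2170 / 0.03646 = 59509 days = 162.9 years.

163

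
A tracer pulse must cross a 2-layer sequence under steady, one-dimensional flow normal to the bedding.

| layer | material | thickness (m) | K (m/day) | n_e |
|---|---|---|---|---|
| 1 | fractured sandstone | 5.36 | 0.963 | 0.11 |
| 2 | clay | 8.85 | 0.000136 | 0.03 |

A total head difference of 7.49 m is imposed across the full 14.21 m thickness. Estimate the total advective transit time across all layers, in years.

20.3

With flow normal to the layers, continuity requires the same specific discharge q through every layer.
Σ(b_i/K_i) = 5.36/0.963 + 8.85/0.000136 = 65079 d.
q = Δh / Σ(b_i/K_i) = 7.49 / 65079 = 0.0001151 m/day.
In each layer the seepage velocity is v_i = q/n_i, so the layer transit time is t_i = b_i·n_i / q:
  layer 1 (fractured sandstone): t_1 = 5.36 × 0.11 / 0.0001151 = 5123 d
  layer 2 (clay): t_2 = 8.85 × 0.03 / 0.0001151 = 2307 d
Total t = Σ t_i = 7430 days = 20.34 years.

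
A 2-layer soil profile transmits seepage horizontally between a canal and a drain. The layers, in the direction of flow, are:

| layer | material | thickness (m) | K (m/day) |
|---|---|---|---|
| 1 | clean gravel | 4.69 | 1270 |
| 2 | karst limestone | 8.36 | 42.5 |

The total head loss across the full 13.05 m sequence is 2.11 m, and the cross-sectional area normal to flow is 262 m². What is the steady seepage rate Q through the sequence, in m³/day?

Flow is perpendicular to layering, so the layers act in series and the equivalent K is the thickness-weighted harmonic mean.
Total thickness L = 4.69 + 8.36 = 13.05 m.
Σ(b_i/K_i) = 4.69/1270 + 8.36/42.5 = 0.2004 d.
K_eq = L / Σ(b_i/K_i) = 13.05 / 0.2004 = 65.12 m/day.
Q = K_eq · A · (Δh/L) = 65.12 × 262 × (2.11/13.05) = 2759 m³/day.

2760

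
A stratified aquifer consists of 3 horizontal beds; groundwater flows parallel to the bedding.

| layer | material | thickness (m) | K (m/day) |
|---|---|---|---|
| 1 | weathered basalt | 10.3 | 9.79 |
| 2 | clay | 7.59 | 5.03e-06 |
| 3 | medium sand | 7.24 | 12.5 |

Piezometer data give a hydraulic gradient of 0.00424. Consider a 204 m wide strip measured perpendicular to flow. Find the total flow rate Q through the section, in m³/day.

Flow is parallel to layering, so each bed carries its own Darcy discharge and the transmissivities add.
Σ(K_i·b_i) = 9.79×10.3 + 5.03e-06×7.59 + 12.5×7.24 = 191.3 m²/day.
Hydraulic gradient i = 0.00424.
Q = Σ(K_i·b_i) · W · i = 191.3 × 204 × 0.004240 = 165.5 m³/day.

165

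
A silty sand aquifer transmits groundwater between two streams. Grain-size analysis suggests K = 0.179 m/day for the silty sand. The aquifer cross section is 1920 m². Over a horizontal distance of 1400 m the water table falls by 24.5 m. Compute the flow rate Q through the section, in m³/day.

Hydraulic gradient i = Δh / L = 24.5 / 1400 = 0.01750.
Darcy's law: Q = K · A · i = 0.1790 × 1920 × 0.01750 = 6.014 m³/day.

6.01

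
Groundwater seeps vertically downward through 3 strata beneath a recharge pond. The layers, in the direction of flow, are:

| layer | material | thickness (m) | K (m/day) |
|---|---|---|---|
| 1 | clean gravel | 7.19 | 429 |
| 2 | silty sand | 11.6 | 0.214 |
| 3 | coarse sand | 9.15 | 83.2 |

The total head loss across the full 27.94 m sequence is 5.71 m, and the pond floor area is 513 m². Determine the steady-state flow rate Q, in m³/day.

53.9

Flow is perpendicular to layering, so the layers act in series and the equivalent K is the thickness-weighted harmonic mean.
Total thickness L = 7.19 + 11.6 + 9.15 = 27.94 m.
Σ(b_i/K_i) = 7.19/429 + 11.6/0.214 + 9.15/83.2 = 54.33 d.
K_eq = L / Σ(b_i/K_i) = 27.94 / 54.33 = 0.5142 m/day.
Q = K_eq · A · (Δh/L) = 0.5142 × 513 × (5.71/27.94) = 53.91 m³/day.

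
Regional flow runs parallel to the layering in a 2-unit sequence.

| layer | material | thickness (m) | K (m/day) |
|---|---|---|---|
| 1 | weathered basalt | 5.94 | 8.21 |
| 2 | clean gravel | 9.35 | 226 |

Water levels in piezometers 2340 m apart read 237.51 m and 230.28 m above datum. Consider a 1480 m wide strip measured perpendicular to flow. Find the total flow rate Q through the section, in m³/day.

Flow is parallel to layering, so each bed carries its own Darcy discharge and the transmissivities add.
Σ(K_i·b_i) = 8.21×5.94 + 226×9.35 = 2162 m²/day.
Hydraulic gradient i = (237.51 − 230.28) / 2340 = 7.23 / 2340 = 0.003090.
Q = Σ(K_i·b_i) · W · i = 2162 × 1480 × 0.003090 = 9886 m³/day.

9890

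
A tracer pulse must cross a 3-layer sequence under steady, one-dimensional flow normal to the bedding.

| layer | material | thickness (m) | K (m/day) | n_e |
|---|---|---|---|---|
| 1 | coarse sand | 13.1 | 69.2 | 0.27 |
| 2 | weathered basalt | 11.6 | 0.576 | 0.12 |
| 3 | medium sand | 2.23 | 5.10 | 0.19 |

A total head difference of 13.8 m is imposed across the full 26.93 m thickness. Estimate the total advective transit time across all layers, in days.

With flow normal to the layers, continuity requires the same specific discharge q through every layer.
Σ(b_i/K_i) = 13.1/69.2 + 11.6/0.576 + 2.23/5.10 = 20.77 d.
q = Δh / Σ(b_i/K_i) = 13.8 / 20.77 = 0.6646 m/day.
In each layer the seepage velocity is v_i = q/n_i, so the layer transit time is t_i = b_i·n_i / q:
  layer 1 (coarse sand): t_1 = 13.1 × 0.27 / 0.6646 = 5.322 d
  layer 2 (weathered basalt): t_2 = 11.6 × 0.12 / 0.6646 = 2.095 d
  layer 3 (medium sand): t_3 = 2.23 × 0.19 / 0.6646 = 0.6376 d
Total t = Σ t_i = 8.054 days.

8.05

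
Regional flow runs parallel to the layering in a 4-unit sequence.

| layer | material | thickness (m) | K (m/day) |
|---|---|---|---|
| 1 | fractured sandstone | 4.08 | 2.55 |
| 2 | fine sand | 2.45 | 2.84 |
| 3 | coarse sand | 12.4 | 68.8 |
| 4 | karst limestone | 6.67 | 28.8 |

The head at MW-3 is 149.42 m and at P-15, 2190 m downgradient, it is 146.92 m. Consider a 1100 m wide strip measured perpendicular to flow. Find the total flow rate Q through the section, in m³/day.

Flow is parallel to layering, so each bed carries its own Darcy discharge and the transmissivities add.
Σ(K_i·b_i) = 2.55×4.08 + 2.84×2.45 + 68.8×12.4 + 28.8×6.67 = 1063 m²/day.
Hydraulic gradient i = (149.42 − 146.92) / 2190 = 2.5 / 2190 = 0.001142.
Q = Σ(K_i·b_i) · W · i = 1063 × 1100 × 0.001142 = 1334 m³/day.

1330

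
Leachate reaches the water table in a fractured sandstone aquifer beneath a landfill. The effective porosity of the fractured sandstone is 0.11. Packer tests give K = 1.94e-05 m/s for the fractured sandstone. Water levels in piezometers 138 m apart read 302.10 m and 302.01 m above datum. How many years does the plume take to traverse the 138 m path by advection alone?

38.0

Convert K: 1.94e-05 m/s × 86400 = 1.676 m/day.
Hydraulic gradient i = (302.10 − 302.01) / 138 = 0.09 / 138 = 0.0006522.
Darcy flux q = K · i = 1.676 × 0.0006522 = 0.001093 m/day.
Seepage velocity v = q / n_e = 0.001093 / 0.11 = 0.009938 m/day.
Travel time t = L / v = 138 / 0.009938 = 13887 days = 38.02 years.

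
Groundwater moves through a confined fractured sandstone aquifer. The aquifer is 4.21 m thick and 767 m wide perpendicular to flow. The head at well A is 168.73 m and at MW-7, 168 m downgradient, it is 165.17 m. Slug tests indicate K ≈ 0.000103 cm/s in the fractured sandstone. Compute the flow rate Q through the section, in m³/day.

6.09

Convert K: 0.000103 cm/s × 864 = 0.08899 m/day.
Cross-sectional area A = 767 × 4.21 = 3229 m².
Hydraulic gradient i = (168.73 − 165.17) / 168 = 3.56 / 168 = 0.02119.
Darcy's law: Q = K · A · i = 0.08899 × 3229 × 0.02119 = 6.089 m³/day.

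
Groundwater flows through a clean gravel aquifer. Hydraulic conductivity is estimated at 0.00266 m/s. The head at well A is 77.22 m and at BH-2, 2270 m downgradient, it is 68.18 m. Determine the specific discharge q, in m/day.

0.915

Convert K: 0.00266 m/s × 86400 = 229.8 m/day.
Hydraulic gradient i = (77.22 − 68.18) / 2270 = 9.04 / 2270 = 0.003982.
Specific discharge q = K · i = 229.8 × 0.003982 = 0.9152 m/day.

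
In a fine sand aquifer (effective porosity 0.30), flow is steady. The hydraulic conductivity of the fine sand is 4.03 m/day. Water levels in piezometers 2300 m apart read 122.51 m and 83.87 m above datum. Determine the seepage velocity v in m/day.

0.226

Hydraulic gradient i = (122.51 − 83.87) / 2300 = 38.64 / 2300 = 0.01680.
Darcy flux q = K · i = 4.030 × 0.01680 = 0.06770 m/day.
Seepage velocity v = q / n_e = 0.06770 / 0.30 = 0.2257 m/day.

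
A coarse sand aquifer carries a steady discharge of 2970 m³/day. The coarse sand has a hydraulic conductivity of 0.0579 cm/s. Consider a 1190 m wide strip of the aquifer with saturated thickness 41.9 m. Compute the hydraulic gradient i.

Convert K: 0.0579 cm/s × 864 = 50.03 m/day.
Cross-sectional area A = 1190 × 41.9 = 49861 m².
From Q = K·A·i, i = Q / (K·A) = 2970 / (50.03 × 49861) = 0.001191.

0.00119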